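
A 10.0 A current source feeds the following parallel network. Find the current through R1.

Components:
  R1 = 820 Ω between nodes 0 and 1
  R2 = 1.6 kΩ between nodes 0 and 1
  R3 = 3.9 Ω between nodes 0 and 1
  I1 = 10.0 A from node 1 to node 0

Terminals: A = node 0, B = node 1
All resistors sit directly between nodes 0 and 1, so they are in parallel and share one voltage V; the full source current 10 A splits among them.
1/R_par = 1/820 + 1/1600 + 1/3.9 = 0.2583 S  =>  R_par = 3.872 Ω
V = I × R_par = 10 × 3.872 = 38.72 V
I_R1 = V/R1 = 38.72/820 = 0.04722 A

Final answer: 0.04722 A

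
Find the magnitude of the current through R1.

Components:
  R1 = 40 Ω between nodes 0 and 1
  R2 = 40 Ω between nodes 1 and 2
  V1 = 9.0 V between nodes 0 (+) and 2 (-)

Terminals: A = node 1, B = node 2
Nodal analysis, taking node 2 as the 0 V reference.
Source V1 fixes V_0 = 9 V.
KCL at each unknown node (sum of currents leaving = 0; resistances in Ω):
  Node 1: (V_1 - 9)/40 + (V_1 - 0)/40 = 0
Collecting terms: 0.05 × V_1 = 0.225  =>  V_1 = 4.5 V
I_R1 = (V_0 - V_1)/R1 = (9 - 4.5)/40 = 0.1125 A
|I_R1| = 0.1125 A

Final answer: |I_R1| = 0.1125 A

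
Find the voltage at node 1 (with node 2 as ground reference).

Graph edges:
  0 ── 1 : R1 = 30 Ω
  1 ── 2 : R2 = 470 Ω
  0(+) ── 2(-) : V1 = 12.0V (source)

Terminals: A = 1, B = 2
Nodal analysis, taking node 2 as the 0 V reference.
Source V1 fixes V_0 = 12 V.
KCL at each unknown node (sum of currents leaving = 0; resistances in Ω):
  Node 1: (V_1 - 12)/30 + (V_1 - 0)/470 = 0
Collecting terms: 0.03546 × V_1 = 0.4  =>  V_1 = 11.28 V
The requested potential is V_1 = 11.28 V.

Final answer: V_1 = 11.28 V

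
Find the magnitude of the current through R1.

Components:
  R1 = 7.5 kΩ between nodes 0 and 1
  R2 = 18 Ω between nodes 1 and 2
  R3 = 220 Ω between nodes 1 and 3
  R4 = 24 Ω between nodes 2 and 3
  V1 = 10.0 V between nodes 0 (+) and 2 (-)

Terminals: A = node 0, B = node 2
Nodal analysis, taking node 2 as the 0 V reference.
Source V1 fixes V_0 = 10 V.
KCL at each unknown node (sum of currents leaving = 0; resistances in Ω):
  Node 1: (V_1 - 10)/7500 + (V_1 - 0)/18 + (V_1 - V_3)/220 = 0
  Node 3: (V_3 - V_1)/220 + (V_3 - 0)/24 = 0
Collecting terms (coefficients in siemens):
  0.06023·V_1 - 0.004545·V_3 = 0.001333
  0.04621·V_3 - 0.004545·V_1 = 0
Determinant D = (0.06023)(0.04621) - (-0.004545)(-0.004545) = 0.002763
V_1 = [(0.001333)(0.04621) - (-0.004545)(0)]/D = 0.0223 V
V_3 = [(0.06023)(0) - (0.001333)(-0.004545)]/D = 0.002194 V
I_R1 = (V_0 - V_1)/R1 = (10 - 0.0223)/7500 = 0.00133 A
|I_R1| = 0.00133 A

Final answer: |I_R1| = 0.00133 A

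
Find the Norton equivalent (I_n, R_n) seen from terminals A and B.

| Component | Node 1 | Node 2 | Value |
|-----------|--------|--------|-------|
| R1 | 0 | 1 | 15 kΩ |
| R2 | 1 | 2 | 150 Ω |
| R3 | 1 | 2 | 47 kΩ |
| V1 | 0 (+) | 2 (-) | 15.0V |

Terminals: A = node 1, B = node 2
Find the Thévenin equivalent first; then I_n = V_th/R_th and R_n = R_th.
Step 1 — V_th is the open-circuit voltage V_A - V_B (nothing connected across the terminals).
Nodal analysis, taking node 2 as the 0 V reference.
Source V1 fixes V_0 = 15 V.
KCL at each unknown node (sum of currents leaving = 0; resistances in Ω):
  Node 1: (V_1 - 15)/15000 + (V_1 - 0)/150 + (V_1 - 0)/47000 = 0
Collecting terms: 0.006755 × V_1 = 0.001  =>  V_1 = 0.148 V
V_th = V_1 - V_2 = 0.148 - 0 = 0.148 V
Step 2 — R_th: zero the source — replace V1 by a short circuit (node 2 merges into node 0) — and find the resistance seen between A (node 1) and B (node 0).
Reduce the network between node 1 (A) and node 0 (B) by series/parallel combination:
  Rp1 = R1 ‖ R2 ‖ R3 (parallel, all between nodes 0 and 1) = 1/(1/15000 + 1/150 + 1/47000) = 148 Ω
R_th = 148 Ω
I_n = V_th/R_th = 0.148/148 = 0.001 A, and R_n = R_th = 148 Ω

Final answer: I_n = 0.001 A, R_n = 148 Ω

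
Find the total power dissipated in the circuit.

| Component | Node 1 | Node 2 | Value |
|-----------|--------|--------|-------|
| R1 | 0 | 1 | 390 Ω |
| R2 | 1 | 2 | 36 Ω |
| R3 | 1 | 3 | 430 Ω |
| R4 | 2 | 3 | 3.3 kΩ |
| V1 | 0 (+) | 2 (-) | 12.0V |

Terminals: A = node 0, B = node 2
Nodal analysis, taking node 2 as the 0 V reference.
Source V1 fixes V_0 = 12 V.
KCL at each unknown node (sum of currents leaving = 0; resistances in Ω):
  Node 1: (V_1 - 12)/390 + (V_1 - 0)/36 + (V_1 - V_3)/430 = 0
  Node 3: (V_3 - V_1)/430 + (V_3 - 0)/3300 = 0
Collecting terms (coefficients in siemens):
  0.03267·V_1 - 0.002326·V_3 = 0.03077
  0.002629·V_3 - 0.002326·V_1 = 0
Determinant D = (0.03267)(0.002629) - (-0.002326)(-0.002326) = 0.00008046
V_1 = [(0.03077)(0.002629) - (-0.002326)(0)]/D = 1.005 V
V_3 = [(0.03267)(0) - (0.03077)(-0.002326)]/D = 0.8893 V
Power in each resistor, P = (ΔV)²/R:
  P_R1 = (12 - 1.005)²/390 = 0.31 W
  P_R2 = (1.005 - 0)²/36 = 0.02807 W
  P_R3 = (1.005 - 0.8893)²/430 = 0.00003123 W
  P_R4 = (0 - 0.8893)²/3300 = 0.0002397 W
P_total = P_R1 + P_R2 + P_R3 + P_R4 = 0.3383 W

Final answer: 0.3383 W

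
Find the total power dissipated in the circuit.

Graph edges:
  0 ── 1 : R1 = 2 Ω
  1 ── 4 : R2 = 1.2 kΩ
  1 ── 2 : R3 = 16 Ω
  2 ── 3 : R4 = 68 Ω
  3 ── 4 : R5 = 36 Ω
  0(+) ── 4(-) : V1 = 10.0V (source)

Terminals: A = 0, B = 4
Nodal analysis, taking node 4 as the 0 V reference.
Source V1 fixes V_0 = 10 V.
KCL at each unknown node (sum of currents leaving = 0; resistances in Ω):
  Node 1: (V_1 - 10)/2 + (V_1 - 0)/1200 + (V_1 - V_2)/16 = 0
  Node 2: (V_2 - V_1)/16 + (V_2 - V_3)/68 = 0
  Node 3: (V_3 - V_2)/68 + (V_3 - 0)/36 = 0
Collecting terms (coefficients in siemens):
  0.5633·V_1 - 0.0625·V_2 = 5
  0.07721·V_2 - 0.0625·V_1 - 0.01471·V_3 = 0
  0.04248·V_3 - 0.01471·V_2 = 0
Solving these 3 simultaneous equations (Gaussian elimination) gives:
  V_1 = 9.82 V, V_2 = 8.511 V, V_3 = 2.946 V
Power in each resistor, P = (ΔV)²/R:
  P_R1 = (10 - 9.82)²/2 = 0.01621 W
  P_R2 = (9.82 - 0)²/1200 = 0.08036 W
  P_R3 = (9.82 - 8.511)²/16 = 0.1071 W
  P_R4 = (8.511 - 2.946)²/68 = 0.4554 W
  P_R5 = (2.946 - 0)²/36 = 0.2411 W
P_total = P_R1 + P_R2 + P_R3 + P_R4 + P_R5 = 0.9002 W

Final answer: 0.9002 W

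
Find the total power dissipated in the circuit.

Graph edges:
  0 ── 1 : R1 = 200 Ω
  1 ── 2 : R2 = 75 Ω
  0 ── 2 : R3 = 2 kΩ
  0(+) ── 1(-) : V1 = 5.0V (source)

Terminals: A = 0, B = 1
Nodal analysis, taking node 1 as the 0 V reference.
Source V1 fixes V_0 = 5 V.
KCL at each unknown node (sum of currents leaving = 0; resistances in Ω):
  Node 2: (V_2 - 0)/75 + (V_2 - 5)/2000 = 0
Collecting terms: 0.01383 × V_2 = 0.0025  =>  V_2 = 0.1807 V
Power in each resistor, P = (ΔV)²/R:
  P_R1 = (5 - 0)²/200 = 0.125 W
  P_R2 = (0 - 0.1807)²/75 = 0.0004355 W
  P_R3 = (5 - 0.1807)²/2000 = 0.01161 W
P_total = P_R1 + P_R2 + P_R3 = 0.137 W

Final answer: 0.137 W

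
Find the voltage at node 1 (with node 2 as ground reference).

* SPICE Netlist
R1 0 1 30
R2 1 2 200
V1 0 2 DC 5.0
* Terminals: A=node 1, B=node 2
Nodal analysis, taking node 2 as the 0 V reference.
Source V1 fixes V_0 = 5 V.
KCL at each unknown node (sum of currents leaving = 0; resistances in Ω):
  Node 1: (V_1 - 5)/30 + (V_1 - 0)/200 = 0
Collecting terms: 0.03833 × V_1 = 0.1667  =>  V_1 = 4.348 V
The requested potential is V_1 = 4.348 V.

Final answer: V_1 = 4.348 V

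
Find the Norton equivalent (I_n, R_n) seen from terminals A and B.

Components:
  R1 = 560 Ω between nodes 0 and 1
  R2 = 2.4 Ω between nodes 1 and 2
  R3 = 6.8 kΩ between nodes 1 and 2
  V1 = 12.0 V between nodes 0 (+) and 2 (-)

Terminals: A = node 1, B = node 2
Find the Thévenin equivalent first; then I_n = V_th/R_th and R_n = R_th.
Step 1 — V_th is the open-circuit voltage V_A - V_B (nothing connected across the terminals).
Nodal analysis, taking node 2 as the 0 V reference.
Source V1 fixes V_0 = 12 V.
KCL at each unknown node (sum of currents leaving = 0; resistances in Ω):
  Node 1: (V_1 - 12)/560 + (V_1 - 0)/2.4 + (V_1 - 0)/6800 = 0
Collecting terms: 0.4186 × V_1 = 0.02143  =>  V_1 = 0.05119 V
V_th = V_1 - V_2 = 0.05119 - 0 = 0.05119 V
Step 2 — R_th: zero the source — replace V1 by a short circuit (node 2 merges into node 0) — and find the resistance seen between A (node 1) and B (node 0).
Reduce the network between node 1 (A) and node 0 (B) by series/parallel combination:
  Rp1 = R1 ‖ R2 ‖ R3 (parallel, all between nodes 0 and 1) = 1/(1/560 + 1/2.4 + 1/6800) = 2.389 Ω
R_th = 2.389 Ω
I_n = V_th/R_th = 0.05119/2.389 = 0.02143 A, and R_n = R_th = 2.389 Ω

Final answer: I_n = 0.02143 A, R_n = 2.389 Ω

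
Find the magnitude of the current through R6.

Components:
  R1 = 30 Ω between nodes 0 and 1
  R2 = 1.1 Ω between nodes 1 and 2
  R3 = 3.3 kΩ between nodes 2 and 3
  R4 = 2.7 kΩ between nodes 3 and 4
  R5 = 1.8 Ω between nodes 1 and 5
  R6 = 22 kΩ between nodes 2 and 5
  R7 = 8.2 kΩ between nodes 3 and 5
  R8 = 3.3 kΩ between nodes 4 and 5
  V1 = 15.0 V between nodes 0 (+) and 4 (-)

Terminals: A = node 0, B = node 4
Nodal analysis, taking node 4 as the 0 V reference.
Source V1 fixes V_0 = 15 V.
KCL at each unknown node (sum of currents leaving = 0; resistances in Ω):
  Node 1: (V_1 - 15)/30 + (V_1 - V_2)/1.1 + (V_1 - V_5)/1.8 = 0
  Node 2: (V_2 - V_1)/1.1 + (V_2 - V_3)/3300 + (V_2 - V_5)/22000 = 0
  Node 3: (V_3 - V_2)/3300 + (V_3 - 0)/2700 + (V_3 - V_5)/8200 = 0
  Node 5: (V_5 - V_1)/1.8 + (V_5 - V_2)/22000 + (V_5 - V_3)/8200 + (V_5 - 0)/3300 = 0
Collecting terms (coefficients in siemens):
  1.498·V_1 - 0.9091·V_2 - 0.5556·V_5 = 0.5
  0.9094·V_2 - 0.9091·V_1 - 0.000303·V_3 - 0.00004545·V_5 = 0
  0.0007954·V_3 - 0.000303·V_2 - 0.000122·V_5 = 0
  0.556·V_5 - 0.5556·V_1 - 0.00004545·V_2 - 0.000122·V_3 = 0
Solving these 4 simultaneous equations (Gaussian elimination) gives:
  V_1 = 14.78 V, V_2 = 14.78 V, V_3 = 7.894 V, V_5 = 14.77 V
I_R6 = (V_2 - V_5)/R6 = (14.78 - 14.77)/22000 = 0.0000003304 A
|I_R6| = 0.0000003304 A

Final answer: |I_R6| = 3.304e-07 A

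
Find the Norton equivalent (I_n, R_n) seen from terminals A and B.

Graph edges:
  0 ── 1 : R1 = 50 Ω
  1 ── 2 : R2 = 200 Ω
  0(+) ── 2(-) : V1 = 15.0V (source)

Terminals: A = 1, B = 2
Find the Thévenin equivalent first; then I_n = V_th/R_th and R_n = R_th.
Step 1 — V_th is the open-circuit voltage V_A - V_B (nothing connected across the terminals).
Nodal analysis, taking node 2 as the 0 V reference.
Source V1 fixes V_0 = 15 V.
KCL at each unknown node (sum of currents leaving = 0; resistances in Ω):
  Node 1: (V_1 - 15)/50 + (V_1 - 0)/200 = 0
Collecting terms: 0.025 × V_1 = 0.3  =>  V_1 = 12 V
V_th = V_1 - V_2 = 12 - 0 = 12 V
Step 2 — R_th: zero the source — replace V1 by a short circuit (node 2 merges into node 0) — and find the resistance seen between A (node 1) and B (node 0).
Reduce the network between node 1 (A) and node 0 (B) by series/parallel combination:
  Rp1 = R1 ‖ R2 (parallel, both between nodes 0 and 1) = 1/(1/50 + 1/200) = 40 Ω
R_th = 40 Ω
I_n = V_th/R_th = 12/40 = 0.3 A, and R_n = R_th = 40 Ω

Final answer: I_n = 0.3 A, R_n = 40 Ω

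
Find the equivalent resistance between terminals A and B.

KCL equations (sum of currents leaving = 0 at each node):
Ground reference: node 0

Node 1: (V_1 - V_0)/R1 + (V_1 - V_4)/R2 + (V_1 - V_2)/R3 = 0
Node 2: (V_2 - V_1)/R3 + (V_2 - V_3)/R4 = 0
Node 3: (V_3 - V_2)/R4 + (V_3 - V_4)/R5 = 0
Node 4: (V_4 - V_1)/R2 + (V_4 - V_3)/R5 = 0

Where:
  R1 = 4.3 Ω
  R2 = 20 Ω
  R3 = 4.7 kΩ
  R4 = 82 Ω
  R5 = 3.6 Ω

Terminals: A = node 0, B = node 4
Reduce the network between node 0 (A) and node 4 (B) by series/parallel combination:
  Rs1 = R3 + R4 (series, joined only at node 2) = 4700 + 82 = 4782 Ω
  Rs2 = R5 + Rs1 (series, joined only at node 3) = 3.6 + 4782 = 4786 Ω
  Rp1 = R2 ‖ Rs2 (parallel, both between nodes 1 and 4) = 1/(1/20 + 1/4786) = 19.92 Ω
  Rs3 = R1 + Rp1 (series, joined only at node 1) = 4.3 + 19.92 = 24.22 Ω
R_eq = 24.22 Ω

Final answer: 24.22 Ω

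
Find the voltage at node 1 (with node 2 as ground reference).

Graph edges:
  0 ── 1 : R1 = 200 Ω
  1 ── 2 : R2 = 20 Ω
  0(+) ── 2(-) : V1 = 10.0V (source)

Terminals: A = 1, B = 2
Nodal analysis, taking node 2 as the 0 V reference.
Source V1 fixes V_0 = 10 V.
KCL at each unknown node (sum of currents leaving = 0; resistances in Ω):
  Node 1: (V_1 - 10)/200 + (V_1 - 0)/20 = 0
Collecting terms: 0.055 × V_1 = 0.05  =>  V_1 = 0.9091 V
The requested potential is V_1 = 0.9091 V.

Final answer: V_1 = 0.9091 V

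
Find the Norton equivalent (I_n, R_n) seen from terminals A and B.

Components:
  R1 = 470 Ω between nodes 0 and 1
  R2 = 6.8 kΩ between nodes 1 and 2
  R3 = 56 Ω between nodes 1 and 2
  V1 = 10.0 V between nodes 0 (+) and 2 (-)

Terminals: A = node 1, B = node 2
Find the Thévenin equivalent first; then I_n = V_th/R_th and R_n = R_th.
Step 1 — V_th is the open-circuit voltage V_A - V_B (nothing connected across the terminals).
Nodal analysis, taking node 2 as the 0 V reference.
Source V1 fixes V_0 = 10 V.
KCL at each unknown node (sum of currents leaving = 0; resistances in Ω):
  Node 1: (V_1 - 10)/470 + (V_1 - 0)/6800 + (V_1 - 0)/56 = 0
Collecting terms: 0.02013 × V_1 = 0.02128  =>  V_1 = 1.057 V
V_th = V_1 - V_2 = 1.057 - 0 = 1.057 V
Step 2 — R_th: zero the source — replace V1 by a short circuit (node 2 merges into node 0) — and find the resistance seen between A (node 1) and B (node 0).
Reduce the network between node 1 (A) and node 0 (B) by series/parallel combination:
  Rp1 = R1 ‖ R2 ‖ R3 (parallel, all between nodes 0 and 1) = 1/(1/470 + 1/6800 + 1/56) = 49.67 Ω
R_th = 49.67 Ω
I_n = V_th/R_th = 1.057/49.67 = 0.02128 A, and R_n = R_th = 49.67 Ω

Final answer: I_n = 0.02128 A, R_n = 49.67 Ω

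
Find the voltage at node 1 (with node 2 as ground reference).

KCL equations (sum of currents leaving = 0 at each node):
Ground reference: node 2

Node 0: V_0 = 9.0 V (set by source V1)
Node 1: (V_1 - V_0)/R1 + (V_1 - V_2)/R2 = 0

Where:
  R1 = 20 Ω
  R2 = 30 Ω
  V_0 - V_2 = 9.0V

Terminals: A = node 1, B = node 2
Nodal analysis, taking node 2 as the 0 V reference.
Source V1 fixes V_0 = 9 V.
KCL at each unknown node (sum of currents leaving = 0; resistances in Ω):
  Node 1: (V_1 - 9)/20 + (V_1 - 0)/30 = 0
Collecting terms: 0.08333 × V_1 = 0.45  =>  V_1 = 5.4 V
The requested potential is V_1 = 5.4 V.

Final answer: V_1 = 5.4 V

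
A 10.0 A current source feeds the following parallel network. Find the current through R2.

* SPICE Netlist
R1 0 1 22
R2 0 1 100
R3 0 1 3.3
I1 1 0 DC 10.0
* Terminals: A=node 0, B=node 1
All resistors sit directly between nodes 0 and 1, so they are in parallel and share one voltage V; the full source current 10 A splits among them.
1/R_par = 1/22 + 1/100 + 1/3.3 = 0.3585 S  =>  R_par = 2.79 Ω
V = I × R_par = 10 × 2.79 = 27.9 V
I_R2 = V/R2 = 27.9/100 = 0.279 A

Final answer: 0.279 A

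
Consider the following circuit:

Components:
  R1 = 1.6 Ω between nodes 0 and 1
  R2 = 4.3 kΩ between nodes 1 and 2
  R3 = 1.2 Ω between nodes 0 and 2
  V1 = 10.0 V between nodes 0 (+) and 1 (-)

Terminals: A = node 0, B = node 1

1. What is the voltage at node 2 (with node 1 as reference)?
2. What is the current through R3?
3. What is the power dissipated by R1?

Nodal analysis, taking node 1 as the 0 V reference.
Source V1 fixes V_0 = 10 V.
KCL at each unknown node (sum of currents leaving = 0; resistances in Ω):
  Node 2: (V_2 - 0)/4300 + (V_2 - 10)/1.2 = 0
Collecting terms: 0.8336 × V_2 = 8.333  =>  V_2 = 9.997 V
Part 1:
  Read off the nodal solution: V_2 = 9.997 V
Part 2:
  I_R3 = (V_0 - V_2)/R3 = (10 - 9.997)/1.2 = 0.002325 A
  Magnitude: I_R3 = 0.002325 A
Part 3:
  I_R1 = (V_0 - V_1)/R1 = (10 - 0)/1.6 = 6.25 A
  P_R1 = I_R1² × R1 = (6.25)² × 1.6 = 62.5 W

Final answers:
1. V_2 = 9.997 V
2. I_R3 = 0.002325 A
3. P_R1 = 62.5 W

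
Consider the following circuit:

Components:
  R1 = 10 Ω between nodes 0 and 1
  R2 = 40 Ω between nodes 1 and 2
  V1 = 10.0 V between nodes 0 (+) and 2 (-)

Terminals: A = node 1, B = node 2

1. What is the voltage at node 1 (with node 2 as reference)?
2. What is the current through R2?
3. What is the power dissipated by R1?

Nodal analysis, taking node 2 as the 0 V reference.
Source V1 fixes V_0 = 10 V.
KCL at each unknown node (sum of currents leaving = 0; resistances in Ω):
  Node 1: (V_1 - 10)/10 + (V_1 - 0)/40 = 0
Collecting terms: 0.125 × V_1 = 1  =>  V_1 = 8 V
Part 1:
  Read off the nodal solution: V_1 = 8 V
Part 2:
  I_R2 = (V_1 - V_2)/R2 = (8 - 0)/40 = 0.2 A
  Magnitude: I_R2 = 0.2 A
Part 3:
  I_R1 = (V_0 - V_1)/R1 = (10 - 8)/10 = 0.2 A
  P_R1 = I_R1² × R1 = (0.2)² × 10 = 0.4 W

Final answers:
1. V_1 = 8 V
2. I_R2 = 0.2 A
3. P_R1 = 0.4 W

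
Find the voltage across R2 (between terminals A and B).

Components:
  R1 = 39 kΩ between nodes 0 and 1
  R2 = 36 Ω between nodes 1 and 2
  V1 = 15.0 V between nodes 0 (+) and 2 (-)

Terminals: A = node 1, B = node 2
R1 and R2 are in series across V1 (node 0 → node 1 → node 2), and the output A–B is taken across R2, so this is a voltage divider.
Series current: I = V1/(R1 + R2) = 15/(39000 + 36) = 15/39040 = 0.0003843 A
V_R2 = I × R2 = V1 × R2/(R1 + R2) = 15 × 36/39040 = 0.01383 V

Final answer: 0.01383 V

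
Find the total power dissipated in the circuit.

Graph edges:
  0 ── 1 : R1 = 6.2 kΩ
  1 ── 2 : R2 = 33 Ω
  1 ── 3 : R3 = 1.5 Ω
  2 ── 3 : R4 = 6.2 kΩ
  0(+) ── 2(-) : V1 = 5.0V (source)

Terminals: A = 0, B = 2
Nodal analysis, taking node 2 as the 0 V reference.
Source V1 fixes V_0 = 5 V.
KCL at each unknown node (sum of currents leaving = 0; resistances in Ω):
  Node 1: (V_1 - 5)/6200 + (V_1 - 0)/33 + (V_1 - V_3)/1.5 = 0
  Node 3: (V_3 - V_1)/1.5 + (V_3 - 0)/6200 = 0
Collecting terms (coefficients in siemens):
  0.6971·V_1 - 0.6667·V_3 = 0.0008065
  0.6668·V_3 - 0.6667·V_1 = 0
Determinant D = (0.6971)(0.6668) - (-0.6667)(-0.6667) = 0.02042
V_1 = [(0.0008065)(0.6668) - (-0.6667)(0)]/D = 0.02633 V
V_3 = [(0.6971)(0) - (0.0008065)(-0.6667)]/D = 0.02633 V
Power in each resistor, P = (ΔV)²/R:
  P_R1 = (5 - 0.02633)²/6200 = 0.00399 W
  P_R2 = (0.02633 - 0)²/33 = 0.00002101 W
  P_R3 = (0.02633 - 0.02633)²/1.5 = 0.00000000002704 W
  P_R4 = (0 - 0.02633)²/6200 = 0.0000001118 W
P_total = P_R1 + P_R2 + P_R3 + P_R4 = 0.004011 W

Final answer: 0.004011 W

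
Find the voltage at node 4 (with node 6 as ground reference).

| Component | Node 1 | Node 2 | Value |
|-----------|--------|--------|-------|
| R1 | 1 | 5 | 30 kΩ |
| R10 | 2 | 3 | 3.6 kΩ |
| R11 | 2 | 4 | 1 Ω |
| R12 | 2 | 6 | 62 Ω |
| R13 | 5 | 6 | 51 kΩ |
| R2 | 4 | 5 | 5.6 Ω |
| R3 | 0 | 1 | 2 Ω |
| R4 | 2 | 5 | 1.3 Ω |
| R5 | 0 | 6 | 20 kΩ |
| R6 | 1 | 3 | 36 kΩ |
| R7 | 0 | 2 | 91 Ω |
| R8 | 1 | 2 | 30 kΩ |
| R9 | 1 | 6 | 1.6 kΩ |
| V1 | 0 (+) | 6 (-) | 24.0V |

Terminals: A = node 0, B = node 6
Nodal analysis, taking node 6 as the 0 V reference.
Source V1 fixes V_0 = 24 V.
KCL at each unknown node (sum of currents leaving = 0; resistances in Ω):
  Node 1: (V_1 - V_5)/30000 + (V_1 - 24)/2 + (V_1 - V_3)/36000 + (V_1 - V_2)/30000 + (V_1 - 0)/1600 = 0
  Node 2: (V_2 - V_5)/1.3 + (V_2 - 24)/91 + (V_2 - V_1)/30000 + (V_2 - V_3)/3600 + (V_2 - V_4)/1 + (V_2 - 0)/62 = 0
  Node 3: (V_3 - V_1)/36000 + (V_3 - V_2)/3600 = 0
  Node 4: (V_4 - V_5)/5.6 + (V_4 - V_2)/1 = 0
  Node 5: (V_5 - V_1)/30000 + (V_5 - V_4)/5.6 + (V_5 - V_2)/1.3 + (V_5 - 0)/51000 = 0
Collecting terms (coefficients in siemens):
  0.5007·V_1 - 0.00003333·V_2 - 0.00002778·V_3 - 0.00003333·V_5 = 12
  1.797·V_2 - 0.00003333·V_1 - 0.0002778·V_3 - 1·V_4 - 0.7692·V_5 = 0.2637
  0.0003056·V_3 - 0.00002778·V_1 - 0.0002778·V_2 = 0
  1.179·V_4 - 1·V_2 - 0.1786·V_5 = 0
  0.9479·V_5 - 0.00003333·V_1 - 0.7692·V_2 - 0.1786·V_4 = 0
Solving these 5 simultaneous equations (Gaussian elimination) gives:
  V_1 = 23.97 V, V_2 = 9.767 V, V_3 = 11.06 V, V_4 = 9.767 V
  V_5 = 9.767 V
The requested potential is V_4 = 9.767 V.

Final answer: V_4 = 9.767 V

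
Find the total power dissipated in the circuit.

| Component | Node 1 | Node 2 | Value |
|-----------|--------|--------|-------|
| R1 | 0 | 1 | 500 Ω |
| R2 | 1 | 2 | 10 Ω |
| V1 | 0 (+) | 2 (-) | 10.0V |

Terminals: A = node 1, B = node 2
Nodal analysis, taking node 2 as the 0 V reference.
Source V1 fixes V_0 = 10 V.
KCL at each unknown node (sum of currents leaving = 0; resistances in Ω):
  Node 1: (V_1 - 10)/500 + (V_1 - 0)/10 = 0
Collecting terms: 0.102 × V_1 = 0.02  =>  V_1 = 0.1961 V
Power in each resistor, P = (ΔV)²/R:
  P_R1 = (10 - 0.1961)²/500 = 0.1922 W
  P_R2 = (0.1961 - 0)²/10 = 0.003845 W
P_total = P_R1 + P_R2 = 0.1961 W

Final answer: 0.1961 W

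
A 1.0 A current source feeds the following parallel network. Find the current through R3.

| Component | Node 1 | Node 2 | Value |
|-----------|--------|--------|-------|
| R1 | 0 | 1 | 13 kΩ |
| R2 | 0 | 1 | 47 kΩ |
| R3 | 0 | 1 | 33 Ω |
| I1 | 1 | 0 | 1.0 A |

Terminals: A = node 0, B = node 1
All resistors sit directly between nodes 0 and 1, so they are in parallel and share one voltage V; the full source current 1 A splits among them.
1/R_par = 1/13000 + 1/47000 + 1/33 = 0.0304 S  =>  R_par = 32.89 Ω
V = I × R_par = 1 × 32.89 = 32.89 V
I_R3 = V/R3 = 32.89/33 = 0.9968 A

Final answer: 0.9968 A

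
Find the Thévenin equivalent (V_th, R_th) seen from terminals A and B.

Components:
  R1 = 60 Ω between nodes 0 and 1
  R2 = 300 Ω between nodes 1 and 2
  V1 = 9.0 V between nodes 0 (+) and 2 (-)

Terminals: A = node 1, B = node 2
Step 1 — V_th is the open-circuit voltage V_A - V_B (nothing connected across the terminals).
Nodal analysis, taking node 2 as the 0 V reference.
Source V1 fixes V_0 = 9 V.
KCL at each unknown node (sum of currents leaving = 0; resistances in Ω):
  Node 1: (V_1 - 9)/60 + (V_1 - 0)/300 = 0
Collecting terms: 0.02 × V_1 = 0.15  =>  V_1 = 7.5 V
V_th = V_1 - V_2 = 7.5 - 0 = 7.5 V
Step 2 — R_th: zero the source — replace V1 by a short circuit (node 2 merges into node 0) — and find the resistance seen between A (node 1) and B (node 0).
Reduce the network between node 1 (A) and node 0 (B) by series/parallel combination:
  Rp1 = R1 ‖ R2 (parallel, both between nodes 0 and 1) = 1/(1/60 + 1/300) = 50 Ω
R_th = 50 Ω

Final answer: V_th = 7.5 V, R_th = 50 Ω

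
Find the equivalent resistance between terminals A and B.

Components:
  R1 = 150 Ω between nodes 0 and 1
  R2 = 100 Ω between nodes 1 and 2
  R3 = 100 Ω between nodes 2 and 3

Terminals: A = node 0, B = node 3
Reduce the network between node 0 (A) and node 3 (B) by series/parallel combination:
  Rs1 = R1 + R2 (series, joined only at node 1) = 150 + 100 = 250 Ω
  Rs2 = R3 + Rs1 (series, joined only at node 2) = 100 + 250 = 350 Ω
R_eq = 350 Ω

Final answer: 350 Ω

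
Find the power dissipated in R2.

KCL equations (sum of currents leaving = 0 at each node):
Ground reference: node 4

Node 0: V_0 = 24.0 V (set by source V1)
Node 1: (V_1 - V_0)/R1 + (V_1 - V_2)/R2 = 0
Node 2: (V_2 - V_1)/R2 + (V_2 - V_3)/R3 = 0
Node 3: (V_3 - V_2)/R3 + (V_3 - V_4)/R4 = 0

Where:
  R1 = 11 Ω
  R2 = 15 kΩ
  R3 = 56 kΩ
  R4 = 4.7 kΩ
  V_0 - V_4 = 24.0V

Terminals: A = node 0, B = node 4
Nodal analysis, taking node 4 as the 0 V reference.
Source V1 fixes V_0 = 24 V.
KCL at each unknown node (sum of currents leaving = 0; resistances in Ω):
  Node 1: (V_1 - 24)/11 + (V_1 - V_2)/15000 = 0
  Node 2: (V_2 - V_1)/15000 + (V_2 - V_3)/56000 = 0
  Node 3: (V_3 - V_2)/56000 + (V_3 - 0)/4700 = 0
Collecting terms (coefficients in siemens):
  0.09098·V_1 - 0.00006667·V_2 = 2.182
  0.00008452·V_2 - 0.00006667·V_1 - 0.00001786·V_3 = 0
  0.0002306·V_3 - 0.00001786·V_2 = 0
Solving these 3 simultaneous equations (Gaussian elimination) gives:
  V_1 = 24 V, V_2 = 19.24 V, V_3 = 1.49 V
I_R2 = (V_1 - V_2)/R2 = (24 - 19.24)/15000 = 0.000317 A
P_R2 = I_R2² × R2 = (0.000317)² × 15000 = 0.001507 W

Final answer: 0.001507 W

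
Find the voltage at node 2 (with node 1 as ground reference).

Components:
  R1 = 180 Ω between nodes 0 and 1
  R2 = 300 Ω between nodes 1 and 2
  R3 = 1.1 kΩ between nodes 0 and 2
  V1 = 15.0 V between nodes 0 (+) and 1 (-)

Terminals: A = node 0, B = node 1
Nodal analysis, taking node 1 as the 0 V reference.
Source V1 fixes V_0 = 15 V.
KCL at each unknown node (sum of currents leaving = 0; resistances in Ω):
  Node 2: (V_2 - 0)/300 + (V_2 - 15)/1100 = 0
Collecting terms: 0.004242 × V_2 = 0.01364  =>  V_2 = 3.214 V
The requested potential is V_2 = 3.214 V.

Final answer: V_2 = 3.214 V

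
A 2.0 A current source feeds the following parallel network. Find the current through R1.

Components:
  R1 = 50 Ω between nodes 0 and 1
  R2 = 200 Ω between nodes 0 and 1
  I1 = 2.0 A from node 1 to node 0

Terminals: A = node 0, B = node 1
All resistors sit directly between nodes 0 and 1, so they are in parallel and share one voltage V; the full source current 2 A splits among them.
1/R_par = 1/50 + 1/200 = 0.025 S  =>  R_par = 40 Ω
V = I × R_par = 2 × 40 = 80 V
I_R1 = V/R1 = 80/50 = 1.6 A

Final answer: 1.6 A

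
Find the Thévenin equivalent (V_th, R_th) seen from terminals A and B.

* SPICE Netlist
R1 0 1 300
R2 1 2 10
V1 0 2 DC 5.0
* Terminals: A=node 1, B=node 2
Step 1 — V_th is the open-circuit voltage V_A - V_B (nothing connected across the terminals).
Nodal analysis, taking node 2 as the 0 V reference.
Source V1 fixes V_0 = 5 V.
KCL at each unknown node (sum of currents leaving = 0; resistances in Ω):
  Node 1: (V_1 - 5)/300 + (V_1 - 0)/10 = 0
Collecting terms: 0.1033 × V_1 = 0.01667  =>  V_1 = 0.1613 V
V_th = V_1 - V_2 = 0.1613 - 0 = 0.1613 V
Step 2 — R_th: zero the source — replace V1 by a short circuit (node 2 merges into node 0) — and find the resistance seen between A (node 1) and B (node 0).
Reduce the network between node 1 (A) and node 0 (B) by series/parallel combination:
  Rp1 = R1 ‖ R2 (parallel, both between nodes 0 and 1) = 1/(1/300 + 1/10) = 9.677 Ω
R_th = 9.677 Ω

Final answer: V_th = 0.1613 V, R_th = 9.677 Ω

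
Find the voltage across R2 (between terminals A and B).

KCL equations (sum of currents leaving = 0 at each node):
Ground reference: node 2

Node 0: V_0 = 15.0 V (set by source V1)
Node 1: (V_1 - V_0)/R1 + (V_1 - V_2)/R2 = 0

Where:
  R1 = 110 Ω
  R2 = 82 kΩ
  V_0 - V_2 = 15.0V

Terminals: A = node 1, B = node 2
R1 and R2 are in series across V1 (node 0 → node 1 → node 2), and the output A–B is taken across R2, so this is a voltage divider.
Series current: I = V1/(R1 + R2) = 15/(110 + 82000) = 15/82110 = 0.0001827 A
V_R2 = I × R2 = V1 × R2/(R1 + R2) = 15 × 82000/82110 = 14.98 V

Final answer: 14.98 V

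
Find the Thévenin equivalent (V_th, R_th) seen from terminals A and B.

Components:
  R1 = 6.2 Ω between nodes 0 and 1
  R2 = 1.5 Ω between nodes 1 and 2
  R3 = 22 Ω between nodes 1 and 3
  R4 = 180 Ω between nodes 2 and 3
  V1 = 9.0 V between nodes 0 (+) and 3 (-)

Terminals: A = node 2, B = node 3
Step 1 — V_th is the open-circuit voltage V_A - V_B (nothing connected across the terminals).
Nodal analysis, taking node 3 as the 0 V reference.
Source V1 fixes V_0 = 9 V.
KCL at each unknown node (sum of currents leaving = 0; resistances in Ω):
  Node 1: (V_1 - 9)/6.2 + (V_1 - V_2)/1.5 + (V_1 - 0)/22 = 0
  Node 2: (V_2 - V_1)/1.5 + (V_2 - 0)/180 = 0
Collecting terms (coefficients in siemens):
  0.8734·V_1 - 0.6667·V_2 = 1.452
  0.6722·V_2 - 0.6667·V_1 = 0
Determinant D = (0.8734)(0.6722) - (-0.6667)(-0.6667) = 0.1427
V_1 = [(1.452)(0.6722) - (-0.6667)(0)]/D = 6.839 V
V_2 = [(0.8734)(0) - (1.452)(-0.6667)]/D = 6.782 V
V_th = V_2 - V_3 = 6.782 - 0 = 6.782 V
Step 2 — R_th: zero the source — replace V1 by a short circuit (node 3 merges into node 0) — and find the resistance seen between A (node 2) and B (node 0).
Reduce the network between node 2 (A) and node 0 (B) by series/parallel combination:
  Rp1 = R1 ‖ R3 (parallel, both between nodes 0 and 1) = 1/(1/6.2 + 1/22) = 4.837 Ω
  Rs1 = R2 + Rp1 (series, joined only at node 1) = 1.5 + 4.837 = 6.337 Ω
  Rp2 = R4 ‖ Rs1 (parallel, both between nodes 0 and 2) = 1/(1/180 + 1/6.337) = 6.121 Ω
R_th = 6.121 Ω

Final answer: V_th = 6.782 V, R_th = 6.121 Ω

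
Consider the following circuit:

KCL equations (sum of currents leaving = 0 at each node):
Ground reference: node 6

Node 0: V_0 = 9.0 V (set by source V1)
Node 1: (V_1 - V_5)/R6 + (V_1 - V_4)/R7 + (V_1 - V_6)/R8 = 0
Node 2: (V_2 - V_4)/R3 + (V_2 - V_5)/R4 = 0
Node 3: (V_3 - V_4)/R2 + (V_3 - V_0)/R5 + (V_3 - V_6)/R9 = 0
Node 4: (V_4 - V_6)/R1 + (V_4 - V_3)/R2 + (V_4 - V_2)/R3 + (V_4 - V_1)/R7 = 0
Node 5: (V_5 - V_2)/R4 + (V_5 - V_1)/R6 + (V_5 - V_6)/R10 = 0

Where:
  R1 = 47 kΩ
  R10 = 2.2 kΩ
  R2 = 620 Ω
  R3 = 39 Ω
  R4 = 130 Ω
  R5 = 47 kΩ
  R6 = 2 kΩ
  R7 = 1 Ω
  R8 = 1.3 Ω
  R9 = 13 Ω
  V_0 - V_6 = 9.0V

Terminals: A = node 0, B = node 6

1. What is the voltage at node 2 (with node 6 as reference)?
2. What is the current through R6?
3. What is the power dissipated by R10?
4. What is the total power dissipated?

Nodal analysis, taking node 6 as the 0 V reference.
Source V1 fixes V_0 = 9 V.
KCL at each unknown node (sum of currents leaving = 0; resistances in Ω):
  Node 1: (V_1 - V_5)/2000 + (V_1 - V_4)/1 + (V_1 - 0)/1.3 = 0
  Node 2: (V_2 - V_4)/39 + (V_2 - V_5)/130 = 0
  Node 3: (V_3 - V_4)/620 + (V_3 - 9)/47000 + (V_3 - 0)/13 = 0
  Node 4: (V_4 - 0)/47000 + (V_4 - V_3)/620 + (V_4 - V_2)/39 + (V_4 - V_1)/1 = 0
  Node 5: (V_5 - V_2)/130 + (V_5 - V_1)/2000 + (V_5 - 0)/2200 = 0
Collecting terms (coefficients in siemens):
  1.77·V_1 - 1·V_4 - 0.0005·V_5 = 0
  0.03333·V_2 - 0.02564·V_4 - 0.007692·V_5 = 0
  0.07856·V_3 - 0.001613·V_4 = 0.0001915
  1.027·V_4 - 1·V_1 - 0.02564·V_2 - 0.001613·V_3 = 0
  0.008647·V_5 - 0.0005·V_1 - 0.007692·V_2 = 0
Solving these 5 simultaneous equations (Gaussian elimination) gives:
  V_1 = 0.000005088 V, V_2 = 0.000008796 V, V_3 = 0.002438 V, V_4 = 0.000008999 V
  V_5 = 0.00000812 V
Part 1:
  Read off the nodal solution: V_2 = 0.000008796 V
Part 2:
  I_R6 = (V_1 - V_5)/R6 = (0.000005088 - 0.00000812)/2000 = -0.000000001516 A
  Magnitude: I_R6 = 0.000000001516 A
Part 3:
  I_R10 = (V_5 - V_6)/R10 = (0.00000812 - 0)/2200 = 0.000000003691 A
  P_R10 = I_R10² × R10 = (0.000000003691)² × 2200 = 0.00000000000002997 W
Part 4:
  Power in each resistor, P = (ΔV)²/R:
    P_R1 = (0.000008999 - 0)²/47000 = 0.000000000000001723 W
    P_R2 = (0.002438 - 0.000008999)²/620 = 0.000000009514 W
    P_R3 = (0.000008796 - 0.000008999)²/39 = 0.000000000000001057 W
    P_R4 = (0.000008796 - 0.00000812)²/130 = 0.000000000000003524 W
    P_R5 = (9 - 0.002438)²/47000 = 0.001722 W
    P_R6 = (0.000005088 - 0.00000812)²/2000 = 0.000000000000004597 W
    P_R7 = (0.000005088 - 0.000008999)²/1 = 0.0000000000153 W
    P_R8 = (0.000005088 - 0)²/1.3 = 0.00000000001991 W
    P_R9 = (0.002438 - 0)²/13 = 0.0000004571 W
    P_R10 = (0.00000812 - 0)²/2200 = 0.00000000000002997 W
  P_total = P_R1 + P_R2 + P_R3 + P_R4 + P_R5 + P_R6 + P_R7 + P_R8 + P_R9 + P_R10 = 0.001723 W

Final answers:
1. V_2 = 8.796e-06 V
2. I_R6 = 1.516e-09 A
3. P_R10 = 2.997e-14 W
4. P_total = 0.001723 W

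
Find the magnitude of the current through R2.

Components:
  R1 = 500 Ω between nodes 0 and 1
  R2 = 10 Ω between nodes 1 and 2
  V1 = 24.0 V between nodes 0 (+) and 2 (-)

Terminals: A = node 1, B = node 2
Nodal analysis, taking node 2 as the 0 V reference.
Source V1 fixes V_0 = 24 V.
KCL at each unknown node (sum of currents leaving = 0; resistances in Ω):
  Node 1: (V_1 - 24)/500 + (V_1 - 0)/10 = 0
Collecting terms: 0.102 × V_1 = 0.048  =>  V_1 = 0.4706 V
I_R2 = (V_1 - V_2)/R2 = (0.4706 - 0)/10 = 0.04706 A
|I_R2| = 0.04706 A

Final answer: |I_R2| = 0.04706 A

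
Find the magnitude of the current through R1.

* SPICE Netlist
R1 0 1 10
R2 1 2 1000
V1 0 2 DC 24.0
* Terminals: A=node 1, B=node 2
Nodal analysis, taking node 2 as the 0 V reference.
Source V1 fixes V_0 = 24 V.
KCL at each unknown node (sum of currents leaving = 0; resistances in Ω):
  Node 1: (V_1 - 24)/10 + (V_1 - 0)/1000 = 0
Collecting terms: 0.101 × V_1 = 2.4  =>  V_1 = 23.76 V
I_R1 = (V_0 - V_1)/R1 = (24 - 23.76)/10 = 0.02376 A
|I_R1| = 0.02376 A

Final answer: |I_R1| = 0.02376 A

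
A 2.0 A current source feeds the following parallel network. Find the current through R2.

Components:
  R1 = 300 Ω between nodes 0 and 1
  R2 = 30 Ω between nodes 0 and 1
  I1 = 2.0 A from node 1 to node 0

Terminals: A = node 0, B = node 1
All resistors sit directly between nodes 0 and 1, so they are in parallel and share one voltage V; the full source current 2 A splits among them.
1/R_par = 1/300 + 1/30 = 0.03667 S  =>  R_par = 27.27 Ω
V = I × R_par = 2 × 27.27 = 54.55 V
I_R2 = V/R2 = 54.55/30 = 1.818 A

Final answer: 1.818 A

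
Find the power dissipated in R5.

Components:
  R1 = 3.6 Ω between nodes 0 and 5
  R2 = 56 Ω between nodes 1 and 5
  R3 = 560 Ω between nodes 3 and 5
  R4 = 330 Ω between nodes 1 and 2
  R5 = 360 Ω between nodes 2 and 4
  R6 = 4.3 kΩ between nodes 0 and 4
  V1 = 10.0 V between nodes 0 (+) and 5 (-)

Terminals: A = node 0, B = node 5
Nodal analysis, taking node 5 as the 0 V reference.
Source V1 fixes V_0 = 10 V.
KCL at each unknown node (sum of currents leaving = 0; resistances in Ω):
  Node 1: (V_1 - 0)/56 + (V_1 - V_2)/330 = 0
  Node 2: (V_2 - V_1)/330 + (V_2 - V_4)/360 = 0
  Node 3: (V_3 - 0)/560 = 0
  Node 4: (V_4 - V_2)/360 + (V_4 - 10)/4300 = 0
Collecting terms (coefficients in siemens):
  0.02089·V_1 - 0.00303·V_2 = 0
  0.005808·V_2 - 0.00303·V_1 - 0.002778·V_4 = 0
  0.001786·V_3 = 0
  0.00301·V_4 - 0.002778·V_2 = 0.002326
Solving these 4 simultaneous equations (Gaussian elimination) gives:
  V_1 = 0.111 V, V_2 = 0.765 V, V_3 = 0 V, V_4 = 1.478 V
I_R5 = (V_2 - V_4)/R5 = (0.765 - 1.478)/360 = -0.001982 A
P_R5 = I_R5² × R5 = (-0.001982)² × 360 = 0.001414 W

Final answer: 0.001414 W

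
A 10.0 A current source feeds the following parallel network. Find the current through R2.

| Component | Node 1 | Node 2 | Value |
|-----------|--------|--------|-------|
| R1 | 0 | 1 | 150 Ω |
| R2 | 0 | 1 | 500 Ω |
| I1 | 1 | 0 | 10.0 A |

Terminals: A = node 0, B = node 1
All resistors sit directly between nodes 0 and 1, so they are in parallel and share one voltage V; the full source current 10 A splits among them.
1/R_par = 1/150 + 1/500 = 0.008667 S  =>  R_par = 115.4 Ω
V = I × R_par = 10 × 115.4 = 1154 V
I_R2 = V/R2 = 1154/500 = 2.308 A

Final answer: 2.308 A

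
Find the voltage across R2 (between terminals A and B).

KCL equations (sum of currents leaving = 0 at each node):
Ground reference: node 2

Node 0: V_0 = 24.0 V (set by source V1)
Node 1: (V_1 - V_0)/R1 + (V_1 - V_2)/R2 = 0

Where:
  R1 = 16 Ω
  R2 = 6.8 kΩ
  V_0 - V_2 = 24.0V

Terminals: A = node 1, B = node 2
R1 and R2 are in series across V1 (node 0 → node 1 → node 2), and the output A–B is taken across R2, so this is a voltage divider.
Series current: I = V1/(R1 + R2) = 24/(16 + 6800) = 24/6816 = 0.003521 A
V_R2 = I × R2 = V1 × R2/(R1 + R2) = 24 × 6800/6816 = 23.94 V

Final answer: 23.94 V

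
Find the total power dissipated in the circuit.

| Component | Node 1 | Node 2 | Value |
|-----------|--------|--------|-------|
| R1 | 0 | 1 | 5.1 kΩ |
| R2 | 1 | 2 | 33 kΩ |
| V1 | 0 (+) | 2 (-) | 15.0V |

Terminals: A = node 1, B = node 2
Nodal analysis, taking node 2 as the 0 V reference.
Source V1 fixes V_0 = 15 V.
KCL at each unknown node (sum of currents leaving = 0; resistances in Ω):
  Node 1: (V_1 - 15)/5100 + (V_1 - 0)/33000 = 0
Collecting terms: 0.0002264 × V_1 = 0.002941  =>  V_1 = 12.99 V
Power in each resistor, P = (ΔV)²/R:
  P_R1 = (15 - 12.99)²/5100 = 0.0007905 W
  P_R2 = (12.99 - 0)²/33000 = 0.005115 W
P_total = P_R1 + P_R2 = 0.005906 W

Final answer: 0.005906 W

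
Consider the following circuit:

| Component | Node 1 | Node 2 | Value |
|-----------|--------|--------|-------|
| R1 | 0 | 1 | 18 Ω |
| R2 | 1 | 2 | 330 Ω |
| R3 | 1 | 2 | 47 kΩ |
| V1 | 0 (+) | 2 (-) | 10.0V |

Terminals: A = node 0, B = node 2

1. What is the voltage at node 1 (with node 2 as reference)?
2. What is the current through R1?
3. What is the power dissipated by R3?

Nodal analysis, taking node 2 as the 0 V reference.
Source V1 fixes V_0 = 10 V.
KCL at each unknown node (sum of currents leaving = 0; resistances in Ω):
  Node 1: (V_1 - 10)/18 + (V_1 - 0)/330 + (V_1 - 0)/47000 = 0
Collecting terms: 0.05861 × V_1 = 0.5556  =>  V_1 = 9.479 V
Part 1:
  Read off the nodal solution: V_1 = 9.479 V
Part 2:
  I_R1 = (V_0 - V_1)/R1 = (10 - 9.479)/18 = 0.02893 A
  Magnitude: I_R1 = 0.02893 A
Part 3:
  I_R3 = (V_1 - V_2)/R3 = (9.479 - 0)/47000 = 0.0002017 A
  P_R3 = I_R3² × R3 = (0.0002017)² × 47000 = 0.001912 W

Final answers:
1. V_1 = 9.479 V
2. I_R1 = 0.02893 A
3. P_R3 = 0.001912 W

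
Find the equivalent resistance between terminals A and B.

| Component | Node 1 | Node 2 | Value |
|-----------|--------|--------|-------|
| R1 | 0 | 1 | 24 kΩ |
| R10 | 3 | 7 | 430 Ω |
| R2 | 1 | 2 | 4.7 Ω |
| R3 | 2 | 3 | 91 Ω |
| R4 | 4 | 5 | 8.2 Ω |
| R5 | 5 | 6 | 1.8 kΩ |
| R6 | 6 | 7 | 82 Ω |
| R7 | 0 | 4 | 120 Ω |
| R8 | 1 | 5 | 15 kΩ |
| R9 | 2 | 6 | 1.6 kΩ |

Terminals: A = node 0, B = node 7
The network is not a plain series/parallel combination. Inject a 1 A test current into terminal A (node 0) and return it from terminal B (node 7); then R_eq = V_A / (1 A).
Nodal analysis, taking node 7 as the 0 V reference.
Current source I_test pushes 1 A into node 0 and draws it out of node 7.
KCL at each unknown node (sum of currents leaving = 0; resistances in Ω):
  Node 0: (V_0 - V_1)/24000 + (V_0 - V_4)/120 - 1 = 0
  Node 1: (V_1 - V_0)/24000 + (V_1 - V_2)/4.7 + (V_1 - V_5)/15000 = 0
  Node 2: (V_2 - V_1)/4.7 + (V_2 - V_3)/91 + (V_2 - V_6)/1600 = 0
  Node 3: (V_3 - V_2)/91 + (V_3 - 0)/430 = 0
  Node 4: (V_4 - V_0)/120 + (V_4 - V_5)/8.2 = 0
  Node 5: (V_5 - V_1)/15000 + (V_5 - V_4)/8.2 + (V_5 - V_6)/1800 = 0
  Node 6: (V_6 - V_2)/1600 + (V_6 - V_5)/1800 + (V_6 - 0)/82 = 0
Collecting terms (coefficients in siemens):
  0.008375·V_0 - 0.00004167·V_1 - 0.008333·V_4 = 1
  0.2129·V_1 - 0.00004167·V_0 - 0.2128·V_2 - 0.00006667·V_5 = 0
  0.2244·V_2 - 0.2128·V_1 - 0.01099·V_3 - 0.000625·V_6 = 0
  0.01331·V_3 - 0.01099·V_2 = 0
  0.1303·V_4 - 0.008333·V_0 - 0.122·V_5 = 0
  0.1226·V_5 - 0.00006667·V_1 - 0.122·V_4 - 0.0005556·V_6 = 0
  0.01338·V_6 - 0.000625·V_2 - 0.0005556·V_5 = 0
Solving these 7 simultaneous equations (Gaussian elimination) gives:
  V_0 = 1690 V, V_1 = 83.02 V, V_2 = 82.24 V, V_3 = 67.87 V
  V_4 = 1578 V, V_5 = 1570 V, V_6 = 69.06 V
R_eq = V_0 / 1 A = 1690 Ω = 1.69 kΩ

Final answer: 1.69 kΩ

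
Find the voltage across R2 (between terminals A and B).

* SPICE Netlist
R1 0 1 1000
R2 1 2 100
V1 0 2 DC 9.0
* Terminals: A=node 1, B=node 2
R1 and R2 are in series across V1 (node 0 → node 1 → node 2), and the output A–B is taken across R2, so this is a voltage divider.
Series current: I = V1/(R1 + R2) = 9/(1000 + 100) = 9/1100 = 0.008182 A
V_R2 = I × R2 = V1 × R2/(R1 + R2) = 9 × 100/1100 = 0.8182 V

Final answer: 0.8182 V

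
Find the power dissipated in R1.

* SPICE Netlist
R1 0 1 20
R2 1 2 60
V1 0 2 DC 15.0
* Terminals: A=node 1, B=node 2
Nodal analysis, taking node 2 as the 0 V reference.
Source V1 fixes V_0 = 15 V.
KCL at each unknown node (sum of currents leaving = 0; resistances in Ω):
  Node 1: (V_1 - 15)/20 + (V_1 - 0)/60 = 0
Collecting terms: 0.06667 × V_1 = 0.75  =>  V_1 = 11.25 V
I_R1 = (V_0 - V_1)/R1 = (15 - 11.25)/20 = 0.1875 A
P_R1 = I_R1² × R1 = (0.1875)² × 20 = 0.7031 W

Final answer: 0.7031 W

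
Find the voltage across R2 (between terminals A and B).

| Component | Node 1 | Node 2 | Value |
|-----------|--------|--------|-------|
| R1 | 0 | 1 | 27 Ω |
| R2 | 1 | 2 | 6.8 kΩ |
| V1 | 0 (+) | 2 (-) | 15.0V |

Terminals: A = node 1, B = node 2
R1 and R2 are in series across V1 (node 0 → node 1 → node 2), and the output A–B is taken across R2, so this is a voltage divider.
Series current: I = V1/(R1 + R2) = 15/(27 + 6800) = 15/6827 = 0.002197 A
V_R2 = I × R2 = V1 × R2/(R1 + R2) = 15 × 6800/6827 = 14.94 V

Final answer: 14.94 V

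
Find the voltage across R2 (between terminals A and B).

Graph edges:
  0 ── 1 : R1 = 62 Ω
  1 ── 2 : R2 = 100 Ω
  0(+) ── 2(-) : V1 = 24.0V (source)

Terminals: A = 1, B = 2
R1 and R2 are in series across V1 (node 0 → node 1 → node 2), and the output A–B is taken across R2, so this is a voltage divider.
Series current: I = V1/(R1 + R2) = 24/(62 + 100) = 24/162 = 0.1481 A
V_R2 = I × R2 = V1 × R2/(R1 + R2) = 24 × 100/162 = 14.81 V

Final answer: 14.81 V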